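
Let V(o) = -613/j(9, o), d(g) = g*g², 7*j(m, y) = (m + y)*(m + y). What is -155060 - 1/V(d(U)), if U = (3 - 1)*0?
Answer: -665362379/4291 ≈ -1.5506e+5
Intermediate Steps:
j(m, y) = (m + y)²/7 (j(m, y) = ((m + y)*(m + y))/7 = (m + y)²/7)
U = 0 (U = 2*0 = 0)
d(g) = g³
V(o) = -4291/(9 + o)² (V(o) = -613*7/(9 + o)² = -4291/(9 + o)²)
-155060 - 1/V(d(U)) = -155060 - 1/((-4291/(9 + 0³)²)) = -155060 - 1/((-4291/(9 + 0)²)) = -155060 - 1/((-4291/9²)) = -155060 - 1/((-4291*1/81)) = -155060 - 1/(-4291/81) = -155060 - 1*(-81/4291) = -155060 + 81/4291 = -665362379/4291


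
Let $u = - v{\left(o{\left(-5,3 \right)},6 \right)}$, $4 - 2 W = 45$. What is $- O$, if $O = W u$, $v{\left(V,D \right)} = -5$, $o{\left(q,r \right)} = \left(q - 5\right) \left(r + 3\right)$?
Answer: $\frac{205}{2} \approx 102.5$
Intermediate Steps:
$W = - \frac{41}{2}$ ($W = 2 - \frac{45}{2} = - \frac{41}{2} \approx -20.5$)
$o{\left(q,r \right)} = \left(-5 + q\right) \left(3 + r\right)$
$u = 5$ ($u = \left(-1\right) \left(-5\right) = 5$)
$O = - \frac{205}{2}$ ($O = \left(- \frac{41}{2}\right) 5 = - \frac{205}{2} \approx -102.5$)
$- O = \left(-1\right) \left(- \frac{205}{2}\right) = \frac{205}{2}$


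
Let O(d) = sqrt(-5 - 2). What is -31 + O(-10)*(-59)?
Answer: -31 - 59*I*sqrt(7) ≈ -31.0 - 156.1*I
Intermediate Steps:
O(d) = I*sqrt(7) (O(d) = sqrt(-7) = I*sqrt(7))
-31 + O(-10)*(-59) = -31 + (I*sqrt(7))*(-59) = -31 - 59*I*sqrt(7)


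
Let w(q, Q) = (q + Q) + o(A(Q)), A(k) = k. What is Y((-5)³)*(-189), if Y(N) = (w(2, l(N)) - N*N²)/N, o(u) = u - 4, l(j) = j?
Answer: 369092997/125 ≈ 2.9527e+6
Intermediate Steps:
o(u) = -4 + u
w(q, Q) = -4 + q + 2*Q (w(q, Q) = (q + Q) + (-4 + Q) = (Q + q) + (-4 + Q) = -4 + q + 2*Q)
Y(N) = (-2 - N³ + 2*N)/N (Y(N) = ((-4 + 2 + 2*N) - N*N²)/N = ((-2 + 2*N) - N³)/N = (-2 - N³ + 2*N)/N)
Y((-5)³)*(-189) = (2 - ((-5)³)² - 2/((-5)³))*(-189) = (2 - 1*(-125)² - 2/(-125))*(-189) = (2 - 1*15625 - 2*(-1/125))*(-189) = (2 - 15625 + 2/125)*(-189) = -1952873/125*(-189) = 369092997/125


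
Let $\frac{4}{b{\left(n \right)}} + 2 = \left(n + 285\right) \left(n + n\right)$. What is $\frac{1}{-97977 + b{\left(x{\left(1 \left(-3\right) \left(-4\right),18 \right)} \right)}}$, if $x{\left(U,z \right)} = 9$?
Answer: $- \frac{2645}{259149163} \approx -1.0206 \cdot 10^{-5}$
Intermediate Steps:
$b{\left(n \right)} = \frac{4}{-2 + 2 n \left(285 + n\right)}$ ($b{\left(n \right)} = \frac{4}{-2 + \left(n + 285\right) \left(n + n\right)} = \frac{4}{-2 + \left(285 + n\right) 2 n} = \frac{4}{-2 + 2 n \left(285 + n\right)}$)
$\frac{1}{-97977 + b{\left(x{\left(1 \left(-3\right) \left(-4\right),18 \right)} \right)}} = \frac{1}{-97977 + \frac{2}{-1 + 9^{2} + 285 \cdot 9}} = \frac{1}{-97977 + \frac{2}{-1 + 81 + 2565}} = \frac{1}{-97977 + \frac{2}{2645}} = \frac{1}{- \frac{259149163}{2645}} = - \frac{2645}{259149163}$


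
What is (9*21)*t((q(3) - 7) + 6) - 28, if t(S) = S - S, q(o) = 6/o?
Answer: -28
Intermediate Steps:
t(S) = 0
(9*21)*t((q(3) - 7) + 6) - 28 = (9*21)*0 - 28 = 189*0 - 28 = 0 - 28 = -28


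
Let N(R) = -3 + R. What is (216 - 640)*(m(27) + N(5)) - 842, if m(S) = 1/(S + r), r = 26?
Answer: -1698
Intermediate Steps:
m(S) = 1/(26 + S) (m(S) = 1/(S + 26) = 1/(26 + S))
(216 - 640)*(m(27) + N(5)) - 842 = (216 - 640)*(1/(26 + 27) + (-3 + 5)) - 842 = -424*(1/53 + 2) - 842 = -424*107/53 - 842 = -856 - 842 = -1698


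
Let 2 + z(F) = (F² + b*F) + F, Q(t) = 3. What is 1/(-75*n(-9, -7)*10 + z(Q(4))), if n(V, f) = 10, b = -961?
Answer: -1/10373 ≈ -9.6404e-5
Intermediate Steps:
z(F) = -2 + F² - 960*F (z(F) = -2 + ((F² - 961*F) + F) = -2 + (F² - 960*F) = -2 + F² - 960*F)
1/(-75*n(-9, -7)*10 + z(Q(4))) = 1/(-75*10*10 + (-2 + 3² - 960*3)) = 1/(-750*10 + (-2 + 9 - 2880)) = 1/(-7500 - 2873) = 1/(-10373) = -1/10373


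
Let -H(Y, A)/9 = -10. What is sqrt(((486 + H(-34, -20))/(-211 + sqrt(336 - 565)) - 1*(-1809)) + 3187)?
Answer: 2*sqrt((263395 - 1249*I*sqrt(229))/(211 - I*sqrt(229))) ≈ 70.663 - 0.0013782*I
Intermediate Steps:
H(Y, A) = 90 (H(Y, A) = -9*(-10) = 90)
sqrt(((486 + H(-34, -20))/(-211 + sqrt(336 - 565)) - 1*(-1809)) + 3187) = sqrt(((486 + 90)/(-211 + sqrt(336 - 565)) - 1*(-1809)) + 3187) = sqrt((576/(-211 + sqrt(-229)) + 1809) + 3187) = sqrt((576/(-211 + I*sqrt(229)) + 1809) + 3187) = sqrt((1809 + 576/(-211 + I*sqrt(229))) + 3187) = sqrt(4996 + 576/(-211 + I*sqrt(229)))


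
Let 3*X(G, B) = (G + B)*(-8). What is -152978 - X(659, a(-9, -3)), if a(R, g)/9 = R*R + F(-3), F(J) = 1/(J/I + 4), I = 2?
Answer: -2239006/15 ≈ -1.4927e+5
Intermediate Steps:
F(J) = 1/(4 + J/2) (F(J) = 1/(J/2 + 4) = 1/(4 + J/2))
a(R, g) = 18/5 + 9*R² (a(R, g) = 9*(R*R + 2/(8 - 3)) = 9*(R² + 2/5) = 9*(R² + 2*(⅕)) = 9*(R² + ⅖) = 9*(⅖ + R²) = 18/5 + 9*R²)
X(G, B) = -8*B/3 - 8*G/3 (X(G, B) = ((G + B)*(-8))/3 = ((B + G)*(-8))/3 = (-8*B - 8*G)/3 = -8*B/3 - 8*G/3)
-152978 - X(659, a(-9, -3)) = -152978 - (-8*(18/5 + 9*(-9)²)/3 - 8/3*659) = -152978 - (-8*(18/5 + 9*81)/3 - 5272/3) = -152978 - (-8*(18/5 + 729)/3 - 5272/3) = -152978 - (-8/3*3663/5 - 5272/3) = -152978 - (-9768/5 - 5272/3) = -152978 - 1*(-55664/15) = -152978 + 55664/15 = -2239006/15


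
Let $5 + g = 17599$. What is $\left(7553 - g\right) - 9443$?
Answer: $-19484$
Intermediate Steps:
$g = 17594$ ($g = -5 + 17599 = 17594$)
$\left(7553 - g\right) - 9443 = \left(7553 - 17594\right) - 9443 = -10041 - 9443 = -19484$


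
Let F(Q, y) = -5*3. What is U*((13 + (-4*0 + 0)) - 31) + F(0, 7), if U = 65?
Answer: -1185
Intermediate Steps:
F(Q, y) = -15
U*((13 + (-4*0 + 0)) - 31) + F(0, 7) = 65*((13 + (-4*0 + 0)) - 31) - 15 = 65*((13 + (0 + 0)) - 31) - 15 = 65*((13 + 0) - 31) - 15 = 65*(13 - 31) - 15 = 65*(-18) - 15 = -1170 - 15 = -1185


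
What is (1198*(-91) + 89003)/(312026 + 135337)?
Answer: -20015/447363 ≈ -0.044740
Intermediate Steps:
(1198*(-91) + 89003)/(312026 + 135337) = (-109018 + 89003)/447363 = -20015*1/447363 = -20015/447363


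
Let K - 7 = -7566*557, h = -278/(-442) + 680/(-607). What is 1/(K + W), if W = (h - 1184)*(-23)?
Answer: -134147/561675058520 ≈ -2.3883e-7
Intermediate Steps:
h = -65907/134147 (h = -278*(-1/442) + 680*(-1/607) = 139/221 - 680/607 = -65907/134147 ≈ -0.49130)
W = 3654606965/134147 (W = (-65907/134147 - 1184)*(-23) = -158895955/134147*(-23) = 3654606965/134147 ≈ 27243.)
K = -4214255 (K = 7 - 7566*557 = 7 - 4214262 = -4214255)
1/(K + W) = 1/(-4214255 + 3654606965/134147) = 1/(-561675058520/134147) = -134147/561675058520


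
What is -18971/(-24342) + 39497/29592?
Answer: 253804301/120054744 ≈ 2.1141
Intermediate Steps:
-18971/(-24342) + 39497/29592 = -18971*(-1/24342) + 39497*(1/29592) = 18971/24342 + 39497/29592 = 253804301/120054744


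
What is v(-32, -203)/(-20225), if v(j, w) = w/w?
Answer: -1/20225 ≈ -4.9444e-5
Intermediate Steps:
v(j, w) = 1
v(-32, -203)/(-20225) = 1/(-20225) = 1*(-1/20225) = -1/20225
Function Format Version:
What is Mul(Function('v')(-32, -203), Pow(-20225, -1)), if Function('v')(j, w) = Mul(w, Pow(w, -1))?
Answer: Rational(-1, 20225) ≈ -4.9444e-5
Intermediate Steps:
Function('v')(j, w) = 1
Mul(Function('v')(-32, -203), Pow(-20225, -1)) = Mul(1, Pow(-20225, -1)) = Mul(1, Rational(-1, 20225)) = Rational(-1, 20225)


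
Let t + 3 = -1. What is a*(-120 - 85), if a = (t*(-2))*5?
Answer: -8200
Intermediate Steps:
t = -4 (t = -3 - 1 = -4)
a = 40 (a = -4*(-2)*5 = 8*5 = 40)
a*(-120 - 85) = 40*(-120 - 85) = 40*(-205) = -8200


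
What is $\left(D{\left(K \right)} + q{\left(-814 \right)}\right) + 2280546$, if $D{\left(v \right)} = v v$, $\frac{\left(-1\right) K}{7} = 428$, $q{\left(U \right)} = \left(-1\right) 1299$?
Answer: $11255263$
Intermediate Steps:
$q{\left(U \right)} = -1299$
$K = -2996$ ($K = \left(-7\right) 428 = -2996$)
$D{\left(v \right)} = v^{2}$
$\left(D{\left(K \right)} + q{\left(-814 \right)}\right) + 2280546 = \left(\left(-2996\right)^{2} - 1299\right) + 2280546 = \left(8976016 - 1299\right) + 2280546 = 8974717 + 2280546 = 11255263$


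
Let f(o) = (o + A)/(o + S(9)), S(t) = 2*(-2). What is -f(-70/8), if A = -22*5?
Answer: -475/51 ≈ -9.3137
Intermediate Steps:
S(t) = -4
A = -110
f(o) = (-110 + o)/(-4 + o) (f(o) = (o - 110)/(o - 4) = (-110 + o)/(-4 + o))
-f(-70/8) = -(-110 - 70/8)/(-4 - 70/8) = -(-110 - 70*⅛)/(-4 - 70*⅛) = -(-110 - 35/4)/(-4 - 35/4) = -(-475)/((-51/4)*4) = -(-4)*(-475)/(51*4) = -1*475/51 = -475/51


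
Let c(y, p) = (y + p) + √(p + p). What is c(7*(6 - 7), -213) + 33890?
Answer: 33670 + I*√426 ≈ 33670.0 + 20.64*I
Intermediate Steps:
c(y, p) = p + y + √2*√p (c(y, p) = (p + y) + √(2*p) = (p + y) + √2*√p = p + y + √2*√p)
c(7*(6 - 7), -213) + 33890 = (-213 + 7*(6 - 7) + √2*√(-213)) + 33890 = (-213 + 7*(-1) + √2*(I*√213)) + 33890 = (-213 - 7 + I*√426) + 33890 = (-220 + I*√426) + 33890 = 33670 + I*√426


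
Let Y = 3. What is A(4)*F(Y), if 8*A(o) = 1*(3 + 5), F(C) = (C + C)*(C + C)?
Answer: 36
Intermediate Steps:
F(C) = 4*C² (F(C) = (2*C)*(2*C) = 4*C²)
A(o) = 1 (A(o) = (1*(3 + 5))/8 = (1*8)/8 = (⅛)*8 = 1)
A(4)*F(Y) = 1*(4*3²) = 1*(4*9) = 1*36 = 36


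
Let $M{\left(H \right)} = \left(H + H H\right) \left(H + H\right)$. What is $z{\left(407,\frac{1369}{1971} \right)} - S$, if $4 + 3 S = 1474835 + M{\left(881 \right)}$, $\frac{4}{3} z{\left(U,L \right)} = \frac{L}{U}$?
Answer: $- \frac{13207321638023}{28908} \approx -4.5687 \cdot 10^{8}$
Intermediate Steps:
$M{\left(H \right)} = 2 H \left(H + H^{2}\right)$ ($M{\left(H \right)} = \left(H + H^{2}\right) 2 H = 2 H \left(H + H^{2}\right)$)
$z{\left(U,L \right)} = \frac{3 L}{4 U}$ ($z{\left(U,L \right)} = \frac{3 \frac{L}{U}}{4} = \frac{3 L}{4 U}$)
$S = \frac{1370622835}{3}$ ($S = - \frac{4}{3} + \frac{1474835 + 2 \cdot 881^{2} \left(1 + 881\right)}{3} = - \frac{4}{3} + \frac{1474835 + 2 \cdot 776161 \cdot 882}{3} = - \frac{4}{3} + \frac{1474835 + 1369148004}{3} = - \frac{4}{3} + \frac{1}{3} \cdot 1370622839 = - \frac{4}{3} + \frac{1370622839}{3} = \frac{1370622835}{3} \approx 4.5687 \cdot 10^{8}$)
$z{\left(407,\frac{1369}{1971} \right)} - S = \frac{3 \cdot \frac{1369}{1971}}{4 \cdot 407} - \frac{1370622835}{3} = \frac{3}{4} \cdot 1369 \cdot \frac{1}{1971} \cdot \frac{1}{407} - \frac{1370622835}{3} = \frac{3}{4} \cdot \frac{1369}{1971} \cdot \frac{1}{407} - \frac{1370622835}{3} = \frac{37}{28908} - \frac{1370622835}{3} = - \frac{13207321638023}{28908}$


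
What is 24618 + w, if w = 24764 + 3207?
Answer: 52589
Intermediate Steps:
w = 27971
24618 + w = 24618 + 27971 = 52589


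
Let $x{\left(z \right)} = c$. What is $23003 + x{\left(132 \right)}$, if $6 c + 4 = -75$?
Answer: $\frac{137939}{6} \approx 22990.0$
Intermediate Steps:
$c = - \frac{79}{6}$ ($c = - \frac{2}{3} + \frac{1}{6} \left(-75\right) = - \frac{2}{3} - \frac{25}{2} = - \frac{79}{6} \approx -13.167$)
$x{\left(z \right)} = - \frac{79}{6}$
$23003 + x{\left(132 \right)} = 23003 - \frac{79}{6} = \frac{137939}{6}$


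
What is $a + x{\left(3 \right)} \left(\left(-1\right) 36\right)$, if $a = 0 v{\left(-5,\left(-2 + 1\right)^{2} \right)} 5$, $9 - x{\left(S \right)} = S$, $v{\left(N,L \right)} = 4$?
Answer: $-216$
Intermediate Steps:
$x{\left(S \right)} = 9 - S$
$a = 0$ ($a = 0 \cdot 4 \cdot 5 = 0 \cdot 5 = 0$)
$a + x{\left(3 \right)} \left(\left(-1\right) 36\right) = 0 + \left(9 - 3\right) \left(\left(-1\right) 36\right) = 0 + \left(9 - 3\right) \left(-36\right) = 0 + 6 \left(-36\right) = 0 - 216 = -216$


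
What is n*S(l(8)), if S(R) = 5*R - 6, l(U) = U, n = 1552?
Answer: 52768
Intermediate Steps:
S(R) = -6 + 5*R
n*S(l(8)) = 1552*(-6 + 5*8) = 1552*(-6 + 40) = 1552*34 = 52768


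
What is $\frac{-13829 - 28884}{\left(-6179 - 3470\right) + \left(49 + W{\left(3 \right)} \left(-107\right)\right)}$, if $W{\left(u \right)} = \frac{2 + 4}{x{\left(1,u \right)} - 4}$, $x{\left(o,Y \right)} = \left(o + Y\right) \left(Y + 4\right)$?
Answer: $\frac{170852}{38507} \approx 4.4369$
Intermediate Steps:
$x{\left(o,Y \right)} = \left(4 + Y\right) \left(Y + o\right)$ ($x{\left(o,Y \right)} = \left(Y + o\right) \left(4 + Y\right) = \left(4 + Y\right) \left(Y + o\right)$)
$W{\left(u \right)} = \frac{6}{u^{2} + 5 u}$ ($W{\left(u \right)} = \frac{2 + 4}{\left(u^{2} + 4 u + 4 \cdot 1 + u 1\right) - 4} = \frac{6}{\left(u^{2} + 4 u + 4 + u\right) - 4} = \frac{6}{\left(4 + u^{2} + 5 u\right) - 4} = \frac{6}{u^{2} + 5 u}$)
$\frac{-13829 - 28884}{\left(-6179 - 3470\right) + \left(49 + W{\left(3 \right)} \left(-107\right)\right)} = \frac{-13829 - 28884}{\left(-6179 - 3470\right) + \left(49 + \frac{6}{3 \left(5 + 3\right)} \left(-107\right)\right)} = - \frac{42713}{\left(-6179 - 3470\right) + \left(49 + 6 \cdot \frac{1}{3} \cdot \frac{1}{8} \left(-107\right)\right)} = - \frac{42713}{-9649 + \left(49 + 6 \cdot \frac{1}{3} \cdot \frac{1}{8} \left(-107\right)\right)} = - \frac{42713}{-9649 + \left(49 + \frac{1}{4} \left(-107\right)\right)} = - \frac{42713}{-9649 + \left(49 - \frac{107}{4}\right)} = - \frac{42713}{-9649 + \frac{89}{4}} = - \frac{42713}{- \frac{38507}{4}} = \left(-42713\right) \left(- \frac{4}{38507}\right) = \frac{170852}{38507}$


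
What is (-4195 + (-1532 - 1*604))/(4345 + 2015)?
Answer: -6331/6360 ≈ -0.99544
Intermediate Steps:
(-4195 + (-1532 - 1*604))/(4345 + 2015) = (-4195 + (-1532 - 604))/6360 = (-4195 - 2136)*(1/6360) = -6331*1/6360 = -6331/6360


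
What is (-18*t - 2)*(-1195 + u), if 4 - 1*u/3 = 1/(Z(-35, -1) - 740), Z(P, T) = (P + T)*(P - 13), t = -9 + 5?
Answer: -40908245/494 ≈ -82810.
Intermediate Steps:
t = -4
Z(P, T) = (-13 + P)*(P + T) (Z(P, T) = (P + T)*(-13 + P) = (-13 + P)*(P + T))
u = 11853/988 (u = 12 - 3/(((-35)**2 - 13*(-35) - 13*(-1) - 35*(-1)) - 740) = 12 - 3/((1225 + 455 + 13 + 35) - 740) = 12 - 3/(1728 - 740) = 12 - 3/988 = 11853/988 ≈ 11.997)
(-18*t - 2)*(-1195 + u) = (-18*(-4) - 2)*(-1195 + 11853/988) = (72 - 2)*(-1168807/988) = 70*(-1168807/988) = -40908245/494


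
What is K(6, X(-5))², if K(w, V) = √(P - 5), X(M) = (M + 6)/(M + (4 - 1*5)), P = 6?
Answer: 1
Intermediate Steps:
X(M) = (6 + M)/(-1 + M) (X(M) = (6 + M)/(M + (4 - 5)) = (6 + M)/(M - 1) = (6 + M)/(-1 + M))
K(w, V) = 1 (K(w, V) = √(6 - 5) = √1 = 1)
K(6, X(-5))² = 1² = 1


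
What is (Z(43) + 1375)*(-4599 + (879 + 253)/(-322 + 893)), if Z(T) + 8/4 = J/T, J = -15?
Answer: -154931920528/24553 ≈ -6.3101e+6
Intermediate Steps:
Z(T) = -2 - 15/T
(Z(43) + 1375)*(-4599 + (879 + 253)/(-322 + 893)) = ((-2 - 15/43) + 1375)*(-4599 + (879 + 253)/(-322 + 893)) = ((-2 - 15*1/43) + 1375)*(-4599 + 1132/571) = ((-2 - 15/43) + 1375)*(-4599 + 1132*(1/571)) = (-101/43 + 1375)*(-4599 + 1132/571) = (59024/43)*(-2624897/571) = -154931920528/24553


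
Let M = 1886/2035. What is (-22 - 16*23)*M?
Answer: -147108/407 ≈ -361.44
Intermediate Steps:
M = 1886/2035 (M = 1886*(1/2035) = 1886/2035 ≈ 0.92678)
(-22 - 16*23)*M = (-22 - 16*23)*(1886/2035) = (-22 - 368)*(1886/2035) = -390*1886/2035 = -147108/407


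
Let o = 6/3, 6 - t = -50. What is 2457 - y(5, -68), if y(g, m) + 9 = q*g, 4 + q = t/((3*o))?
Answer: 7318/3 ≈ 2439.3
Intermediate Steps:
t = 56 (t = 6 - 1*(-50) = 6 + 50 = 56)
o = 2 (o = 6*(⅓) = 2)
q = 16/3 (q = -4 + 56/((3*2)) = -4 + 56/6 = -4 + 56*(⅙) = -4 + 28/3 = 16/3 ≈ 5.3333)
y(g, m) = -9 + 16*g/3
2457 - y(5, -68) = 2457 - (-9 + (16/3)*5) = 2457 - (-9 + 80/3) = 2457 - 1*53/3 = 2457 - 53/3 = 7318/3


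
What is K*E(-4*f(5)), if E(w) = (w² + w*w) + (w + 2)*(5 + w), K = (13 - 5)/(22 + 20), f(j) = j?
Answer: 4280/21 ≈ 203.81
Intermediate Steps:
K = 4/21 (K = 8/42 = 8*(1/42) = 4/21 ≈ 0.19048)
E(w) = 2*w² + (2 + w)*(5 + w) (E(w) = (w² + w²) + (2 + w)*(5 + w) = 2*w² + (2 + w)*(5 + w))
K*E(-4*f(5)) = 4*(10 + 3*(-4*5)² + 7*(-4*5))/21 = 4*(10 + 3*(-20)² + 7*(-20))/21 = 4*(10 + 3*400 - 140)/21 = 4*(10 + 1200 - 140)/21 = (4/21)*1070 = 4280/21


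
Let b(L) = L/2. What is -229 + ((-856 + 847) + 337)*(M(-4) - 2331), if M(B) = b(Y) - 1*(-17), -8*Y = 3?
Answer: -1518565/2 ≈ -7.5928e+5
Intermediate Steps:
Y = -3/8 (Y = -1/8*3 = -3/8 ≈ -0.37500)
b(L) = L/2 (b(L) = L*(1/2) = L/2)
M(B) = 269/16 (M(B) = (1/2)*(-3/8) - 1*(-17) = -3/16 + 17 = 269/16)
-229 + ((-856 + 847) + 337)*(M(-4) - 2331) = -229 + ((-856 + 847) + 337)*(269/16 - 2331) = -229 + (-9 + 337)*(-37027/16) = -229 + 328*(-37027/16) = -229 - 1518107/2 = -1518565/2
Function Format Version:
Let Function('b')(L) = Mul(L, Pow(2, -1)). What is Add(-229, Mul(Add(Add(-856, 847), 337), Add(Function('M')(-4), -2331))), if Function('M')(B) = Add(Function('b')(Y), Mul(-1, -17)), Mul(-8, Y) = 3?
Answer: Rational(-1518565, 2) ≈ -7.5928e+5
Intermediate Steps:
Y = Rational(-3, 8) (Y = Mul(Rational(-1, 8), 3) = Rational(-3, 8) ≈ -0.37500)
Function('b')(L) = Mul(Rational(1, 2), L) (Function('b')(L) = Mul(L, Rational(1, 2)) = Mul(Rational(1, 2), L))
Function('M')(B) = Rational(269, 16) (Function('M')(B) = Add(Mul(Rational(1, 2), Rational(-3, 8)), Mul(-1, -17)) = Add(Rational(-3, 16), 17) = Rational(269, 16))
Add(-229, Mul(Add(Add(-856, 847), 337), Add(Function('M')(-4), -2331))) = Add(-229, Mul(Add(Add(-856, 847), 337), Add(Rational(269, 16), -2331))) = Add(-229, Mul(Add(-9, 337), Rational(-37027, 16))) = Add(-229, Mul(328, Rational(-37027, 16))) = Add(-229, Rational(-1518107, 2)) = Rational(-1518565, 2)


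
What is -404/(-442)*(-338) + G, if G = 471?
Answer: 2755/17 ≈ 162.06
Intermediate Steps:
-404/(-442)*(-338) + G = -404/(-442)*(-338) + 471 = -404*(-1/442)*(-338) + 471 = (202/221)*(-338) + 471 = -5252/17 + 471 = 2755/17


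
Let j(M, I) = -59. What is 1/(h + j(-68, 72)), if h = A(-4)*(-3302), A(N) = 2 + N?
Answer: 1/6545 ≈ 0.00015279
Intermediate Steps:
h = 6604 (h = (2 - 4)*(-3302) = -2*(-3302) = 6604)
1/(h + j(-68, 72)) = 1/(6604 - 59) = 1/6545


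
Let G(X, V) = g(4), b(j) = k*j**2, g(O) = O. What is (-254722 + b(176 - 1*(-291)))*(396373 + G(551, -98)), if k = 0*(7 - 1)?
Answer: -100965942194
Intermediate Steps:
k = 0 (k = 0*6 = 0)
b(j) = 0 (b(j) = 0*j**2 = 0)
G(X, V) = 4
(-254722 + b(176 - 1*(-291)))*(396373 + G(551, -98)) = (-254722 + 0)*(396373 + 4) = -254722*396377 = -100965942194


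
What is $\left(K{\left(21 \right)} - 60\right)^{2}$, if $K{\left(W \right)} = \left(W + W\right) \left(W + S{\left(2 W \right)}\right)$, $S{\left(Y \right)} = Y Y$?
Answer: $5611508100$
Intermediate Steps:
$S{\left(Y \right)} = Y^{2}$
$K{\left(W \right)} = 2 W \left(W + 4 W^{2}\right)$ ($K{\left(W \right)} = \left(W + W\right) \left(W + \left(2 W\right)^{2}\right) = 2 W \left(W + 4 W^{2}\right)$)
$\left(K{\left(21 \right)} - 60\right)^{2} = \left(21^{2} \left(2 + 8 \cdot 21\right) - 60\right)^{2} = \left(441 \left(2 + 168\right) - 60\right)^{2} = \left(441 \cdot 170 - 60\right)^{2} = \left(74970 - 60\right)^{2} = 74910^{2} = 5611508100$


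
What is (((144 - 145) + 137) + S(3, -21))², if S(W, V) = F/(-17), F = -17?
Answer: 18769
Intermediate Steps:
S(W, V) = 1 (S(W, V) = -17/(-17) = -17*(-1/17) = 1)
(((144 - 145) + 137) + S(3, -21))² = (((144 - 145) + 137) + 1)² = ((-1 + 137) + 1)² = (136 + 1)² = 137² = 18769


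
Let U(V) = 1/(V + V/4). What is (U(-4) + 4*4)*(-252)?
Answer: -19908/5 ≈ -3981.6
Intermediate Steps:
U(V) = 4/(5*V) (U(V) = 1/(V + V*(¼)) = 1/(V + V/4) = 1/(5*V/4) = 4/(5*V))
(U(-4) + 4*4)*(-252) = ((⅘)/(-4) + 4*4)*(-252) = ((⅘)*(-¼) + 16)*(-252) = (-⅕ + 16)*(-252) = (79/5)*(-252) = -19908/5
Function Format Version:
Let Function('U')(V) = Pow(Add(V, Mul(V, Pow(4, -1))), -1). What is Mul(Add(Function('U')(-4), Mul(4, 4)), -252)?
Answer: Rational(-19908, 5) ≈ -3981.6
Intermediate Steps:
Function('U')(V) = Mul(Rational(4, 5), Pow(V, -1)) (Function('U')(V) = Pow(Add(V, Mul(V, Rational(1, 4))), -1) = Pow(Add(V, Mul(Rational(1, 4), V)), -1) = Pow(Mul(Rational(5, 4), V), -1) = Mul(Rational(4, 5), Pow(V, -1)))
Mul(Add(Function('U')(-4), Mul(4, 4)), -252) = Mul(Add(Mul(Rational(4, 5), Pow(-4, -1)), Mul(4, 4)), -252) = Mul(Add(Mul(Rational(4, 5), Rational(-1, 4)), 16), -252) = Mul(Add(Rational(-1, 5), 16), -252) = Mul(Rational(79, 5), -252) = Rational(-19908, 5)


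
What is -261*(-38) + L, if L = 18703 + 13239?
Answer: 41860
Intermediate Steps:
L = 31942
-261*(-38) + L = -261*(-38) + 31942 = 9918 + 31942 = 41860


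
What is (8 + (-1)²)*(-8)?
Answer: -72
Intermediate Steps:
(8 + (-1)²)*(-8) = (8 + 1)*(-8) = 9*(-8) = -72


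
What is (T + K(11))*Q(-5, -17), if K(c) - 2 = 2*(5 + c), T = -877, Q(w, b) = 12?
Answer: -10116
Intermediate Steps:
K(c) = 12 + 2*c (K(c) = 2 + 2*(5 + c) = 2 + (10 + 2*c) = 12 + 2*c)
(T + K(11))*Q(-5, -17) = (-877 + (12 + 2*11))*12 = (-877 + (12 + 22))*12 = (-877 + 34)*12 = -843*12 = -10116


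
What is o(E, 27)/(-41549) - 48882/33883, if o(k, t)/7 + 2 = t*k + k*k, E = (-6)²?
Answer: -2568450364/1407804767 ≈ -1.8244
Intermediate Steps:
E = 36
o(k, t) = -14 + 7*k² + 7*k*t (o(k, t) = -14 + 7*(t*k + k*k) = -14 + 7*(k*t + k²) = -14 + 7*(k² + k*t) = -14 + (7*k² + 7*k*t) = -14 + 7*k² + 7*k*t)
o(E, 27)/(-41549) - 48882/33883 = (-14 + 7*36² + 7*36*27)/(-41549) - 48882/33883 = (-14 + 7*1296 + 6804)*(-1/41549) - 48882*1/33883 = (-14 + 9072 + 6804)*(-1/41549) - 48882/33883 = 15862*(-1/41549) - 48882/33883 = -15862/41549 - 48882/33883 = -2568450364/1407804767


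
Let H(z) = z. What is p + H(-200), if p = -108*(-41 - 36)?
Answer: 8116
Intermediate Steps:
p = 8316 (p = -108*(-77) = 8316)
p + H(-200) = 8316 - 200 = 8116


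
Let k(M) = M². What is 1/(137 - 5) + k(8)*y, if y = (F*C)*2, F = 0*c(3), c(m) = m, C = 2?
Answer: 1/132 ≈ 0.0075758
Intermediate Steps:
F = 0 (F = 0*3 = 0)
y = 0 (y = (0*2)*2 = 0*2 = 0)
1/(137 - 5) + k(8)*y = 1/(137 - 5) + 8²*0 = 1/132 + 64*0 = 1/132 + 0 = 1/132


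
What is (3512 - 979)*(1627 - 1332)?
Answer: 747235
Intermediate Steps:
(3512 - 979)*(1627 - 1332) = 2533*295 = 747235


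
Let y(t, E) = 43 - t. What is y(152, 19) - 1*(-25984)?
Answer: 25875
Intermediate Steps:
y(152, 19) - 1*(-25984) = (43 - 1*152) - 1*(-25984) = (43 - 152) + 25984 = -109 + 25984 = 25875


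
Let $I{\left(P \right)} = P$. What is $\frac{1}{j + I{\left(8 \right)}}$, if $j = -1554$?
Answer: $- \frac{1}{1546} \approx -0.00064683$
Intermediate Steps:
$\frac{1}{j + I{\left(8 \right)}} = \frac{1}{-1554 + 8} = \frac{1}{-1546} = - \frac{1}{1546}$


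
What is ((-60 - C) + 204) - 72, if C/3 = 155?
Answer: -393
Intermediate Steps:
C = 465 (C = 3*155 = 465)
((-60 - C) + 204) - 72 = ((-60 - 1*465) + 204) - 72 = ((-60 - 465) + 204) - 72 = (-525 + 204) - 72 = -321 - 72 = -393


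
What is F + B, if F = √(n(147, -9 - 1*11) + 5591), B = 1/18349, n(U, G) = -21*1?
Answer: 1/18349 + √5570 ≈ 74.632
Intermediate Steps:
n(U, G) = -21
B = 1/18349 ≈ 5.4499e-5
F = √5570 (F = √(-21 + 5591) = √5570 ≈ 74.632)
F + B = √5570 + 1/18349 = 1/18349 + √5570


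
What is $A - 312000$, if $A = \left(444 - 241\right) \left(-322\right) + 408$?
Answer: $-376958$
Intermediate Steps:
$A = -64958$ ($A = \left(444 - 241\right) \left(-322\right) + 408 = 203 \left(-322\right) + 408 = -65366 + 408 = -64958$)
$A - 312000 = -64958 - 312000 = -376958$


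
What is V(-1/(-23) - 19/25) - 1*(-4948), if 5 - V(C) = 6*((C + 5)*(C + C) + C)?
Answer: 1651184097/330625 ≈ 4994.1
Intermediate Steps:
V(C) = 5 - 6*C - 12*C*(5 + C) (V(C) = 5 - 6*((C + 5)*(C + C) + C) = 5 - 6*((5 + C)*(2*C) + C) = 5 - 6*(2*C*(5 + C) + C) = 5 - 6*(C + 2*C*(5 + C)) = 5 - (6*C + 12*C*(5 + C)) = 5 + (-6*C - 12*C*(5 + C)) = 5 - 6*C - 12*C*(5 + C))
V(-1/(-23) - 19/25) - 1*(-4948) = (5 - 66*(-1/(-23) - 19/25) - 12*(-1/(-23) - 19/25)**2) - 1*(-4948) = (5 - 66*(-1*(-1/23) - 19*1/25) - 12*(-1*(-1/23) - 19*1/25)**2) + 4948 = (5 - 66*(1/23 - 19/25) - 12*(1/23 - 19/25)**2) + 4948 = (5 - 66*(-412/575) - 12*(-412/575)**2) + 4948 = (5 + 27192/575 - 12*169744/330625) + 4948 = (5 + 27192/575 - 2036928/330625) + 4948 = 15251597/330625 + 4948 = 1651184097/330625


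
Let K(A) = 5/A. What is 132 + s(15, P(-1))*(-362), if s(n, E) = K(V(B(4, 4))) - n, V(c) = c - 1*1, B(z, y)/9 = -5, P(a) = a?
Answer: 128831/23 ≈ 5601.3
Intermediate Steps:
B(z, y) = -45 (B(z, y) = 9*(-5) = -45)
V(c) = -1 + c (V(c) = c - 1 = -1 + c)
s(n, E) = -5/46 - n (s(n, E) = 5/(-1 - 45) - n = 5/(-46) - n = 5*(-1/46) - n = -5/46 - n)
132 + s(15, P(-1))*(-362) = 132 + (-5/46 - 1*15)*(-362) = 132 + (-5/46 - 15)*(-362) = 132 - 695/46*(-362) = 132 + 125795/23 = 128831/23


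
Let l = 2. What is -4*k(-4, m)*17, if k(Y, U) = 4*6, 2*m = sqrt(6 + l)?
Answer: -1632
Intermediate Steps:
m = sqrt(2) (m = sqrt(6 + 2)/2 = sqrt(8)/2 = (2*sqrt(2))/2 = sqrt(2) ≈ 1.4142)
k(Y, U) = 24
-4*k(-4, m)*17 = -4*24*17 = -96*17 = -1632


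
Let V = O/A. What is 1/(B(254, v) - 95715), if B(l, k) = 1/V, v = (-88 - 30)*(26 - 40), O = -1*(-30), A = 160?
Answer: -3/287129 ≈ -1.0448e-5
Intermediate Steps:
O = 30
V = 3/16 (V = 30/160 = 30*(1/160) = 3/16 ≈ 0.18750)
v = 1652 (v = -118*(-14) = 1652)
B(l, k) = 16/3 (B(l, k) = 1/(3/16) = 16/3)
1/(B(254, v) - 95715) = 1/(16/3 - 95715) = 1/(-287129/3) = -3/287129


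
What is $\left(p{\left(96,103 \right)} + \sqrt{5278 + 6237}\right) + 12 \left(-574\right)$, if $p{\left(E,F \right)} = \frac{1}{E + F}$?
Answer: $- \frac{1370711}{199} + 7 \sqrt{235} \approx -6780.7$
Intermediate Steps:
$\left(p{\left(96,103 \right)} + \sqrt{5278 + 6237}\right) + 12 \left(-574\right) = \left(\frac{1}{96 + 103} + \sqrt{5278 + 6237}\right) + 12 \left(-574\right) = \left(\frac{1}{199} + \sqrt{11515}\right) - 6888 = \left(\frac{1}{199} + 7 \sqrt{235}\right) - 6888 = - \frac{1370711}{199} + 7 \sqrt{235}$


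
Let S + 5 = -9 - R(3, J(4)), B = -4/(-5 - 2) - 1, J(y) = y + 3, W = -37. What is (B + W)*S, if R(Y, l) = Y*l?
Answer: 1310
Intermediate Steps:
J(y) = 3 + y
B = -3/7 (B = -4/(-7) - 1 = -4*(-⅐) - 1 = 4/7 - 1 = -3/7 ≈ -0.42857)
S = -35 (S = -5 + (-9 - 3*(3 + 4)) = -5 + (-9 - 3*7) = -5 + (-9 - 1*21) = -5 + (-9 - 21) = -5 - 30 = -35)
(B + W)*S = (-3/7 - 37)*(-35) = -262/7*(-35) = 1310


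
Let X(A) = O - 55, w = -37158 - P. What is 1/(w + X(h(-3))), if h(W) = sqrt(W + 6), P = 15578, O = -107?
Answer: -1/52898 ≈ -1.8904e-5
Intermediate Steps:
h(W) = sqrt(6 + W)
w = -52736 (w = -37158 - 1*15578 = -37158 - 15578 = -52736)
X(A) = -162 (X(A) = -107 - 55 = -162)
1/(w + X(h(-3))) = 1/(-52736 - 162) = 1/(-52898) = -1/52898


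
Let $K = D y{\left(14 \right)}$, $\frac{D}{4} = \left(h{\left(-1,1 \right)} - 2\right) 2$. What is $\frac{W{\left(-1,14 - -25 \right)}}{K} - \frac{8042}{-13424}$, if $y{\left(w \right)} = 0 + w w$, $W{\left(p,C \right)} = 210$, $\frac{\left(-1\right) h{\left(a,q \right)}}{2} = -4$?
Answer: $\frac{116783}{187936} \approx 0.6214$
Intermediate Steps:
$h{\left(a,q \right)} = 8$ ($h{\left(a,q \right)} = \left(-2\right) \left(-4\right) = 8$)
$y{\left(w \right)} = w^{2}$ ($y{\left(w \right)} = 0 + w^{2} = w^{2}$)
$D = 48$ ($D = 4 \left(8 - 2\right) 2 = 4 \cdot 6 \cdot 2 = 4 \cdot 12 = 48$)
$K = 9408$ ($K = 48 \cdot 14^{2} = 48 \cdot 196 = 9408$)
$\frac{W{\left(-1,14 - -25 \right)}}{K} - \frac{8042}{-13424} = \frac{210}{9408} - \frac{8042}{-13424} = 210 \cdot \frac{1}{9408} - - \frac{4021}{6712} = \frac{5}{224} + \frac{4021}{6712} = \frac{116783}{187936}$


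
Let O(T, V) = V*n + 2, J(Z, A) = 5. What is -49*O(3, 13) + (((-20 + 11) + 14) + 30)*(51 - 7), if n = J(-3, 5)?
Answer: -1743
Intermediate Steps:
n = 5
O(T, V) = 2 + 5*V (O(T, V) = V*5 + 2 = 5*V + 2 = 2 + 5*V)
-49*O(3, 13) + (((-20 + 11) + 14) + 30)*(51 - 7) = -49*(2 + 5*13) + (((-20 + 11) + 14) + 30)*(51 - 7) = -49*(2 + 65) + ((-9 + 14) + 30)*44 = -49*67 + (5 + 30)*44 = -3283 + 35*44 = -3283 + 1540 = -1743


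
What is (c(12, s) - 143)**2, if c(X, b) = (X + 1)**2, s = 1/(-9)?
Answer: 676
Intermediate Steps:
s = -1/9 ≈ -0.11111
c(X, b) = (1 + X)**2
(c(12, s) - 143)**2 = ((1 + 12)**2 - 143)**2 = (13**2 - 143)**2 = (169 - 143)**2 = 26**2 = 676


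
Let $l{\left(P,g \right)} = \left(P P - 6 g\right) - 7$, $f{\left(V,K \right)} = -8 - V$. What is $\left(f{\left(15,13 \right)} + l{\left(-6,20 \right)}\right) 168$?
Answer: $-19152$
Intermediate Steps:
$l{\left(P,g \right)} = -7 + P^{2} - 6 g$ ($l{\left(P,g \right)} = \left(P^{2} - 6 g\right) - 7 = -7 + P^{2} - 6 g$)
$\left(f{\left(15,13 \right)} + l{\left(-6,20 \right)}\right) 168 = \left(\left(-8 - 15\right) - \left(127 - 36\right)\right) 168 = \left(\left(-8 - 15\right) - 91\right) 168 = \left(-23 - 91\right) 168 = \left(-114\right) 168 = -19152$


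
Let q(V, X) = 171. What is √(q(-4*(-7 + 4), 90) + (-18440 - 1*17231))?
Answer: 10*I*√355 ≈ 188.41*I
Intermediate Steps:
√(q(-4*(-7 + 4), 90) + (-18440 - 1*17231)) = √(171 + (-18440 - 1*17231)) = √(171 + (-18440 - 17231)) = √(171 - 35671) = √(-35500) = 10*I*√355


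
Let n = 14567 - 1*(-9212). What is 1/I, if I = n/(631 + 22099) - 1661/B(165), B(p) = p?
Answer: -68190/615109 ≈ -0.11086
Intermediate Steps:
n = 23779 (n = 14567 + 9212 = 23779)
I = -615109/68190 (I = 23779/(631 + 22099) - 1661/165 = 23779/22730 - 1661*1/165 = 23779*(1/22730) - 151/15 = 23779/22730 - 151/15 = -615109/68190 ≈ -9.0205)
1/I = 1/(-615109/68190) = -68190/615109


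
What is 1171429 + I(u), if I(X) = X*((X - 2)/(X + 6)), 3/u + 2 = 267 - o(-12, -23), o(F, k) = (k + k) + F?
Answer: 244806403206/208981 ≈ 1.1714e+6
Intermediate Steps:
o(F, k) = F + 2*k (o(F, k) = 2*k + F = F + 2*k)
u = 3/323 (u = 3/(-2 + (267 - (-12 + 2*(-23)))) = 3/(-2 + (267 - (-12 - 46))) = 3/(-2 + (267 - 1*(-58))) = 3/(-2 + (267 + 58)) = 3/(-2 + 325) = 3/323 ≈ 0.0092879)
I(X) = X*(-2 + X)/(6 + X) (I(X) = X*((-2 + X)/(6 + X)) = X*(-2 + X)/(6 + X))
1171429 + I(u) = 1171429 + 3*(-2 + 3/323)/(323*(6 + 3/323)) = 1171429 + (3/323)*(-643/323)/(1941/323) = 1171429 + (3/323)*(323/1941)*(-643/323) = 1171429 - 643/208981 = 244806403206/208981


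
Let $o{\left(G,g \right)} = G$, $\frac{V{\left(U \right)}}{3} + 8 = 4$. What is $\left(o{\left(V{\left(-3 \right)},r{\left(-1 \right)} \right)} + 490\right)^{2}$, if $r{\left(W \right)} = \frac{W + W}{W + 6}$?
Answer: $228484$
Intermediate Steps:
$V{\left(U \right)} = -12$ ($V{\left(U \right)} = -24 + 3 \cdot 4 = -24 + 12 = -12$)
$r{\left(W \right)} = \frac{2 W}{6 + W}$
$\left(o{\left(V{\left(-3 \right)},r{\left(-1 \right)} \right)} + 490\right)^{2} = \left(-12 + 490\right)^{2} = 478^{2} = 228484$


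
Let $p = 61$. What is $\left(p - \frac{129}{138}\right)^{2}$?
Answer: $\frac{7634169}{2116} \approx 3607.8$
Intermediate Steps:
$\left(p - \frac{129}{138}\right)^{2} = \left(61 - \frac{129}{138}\right)^{2} = \left(61 - \frac{43}{46}\right)^{2} = \left(\frac{2763}{46}\right)^{2} = \frac{7634169}{2116}$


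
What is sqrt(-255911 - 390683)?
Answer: 13*I*sqrt(3826) ≈ 804.11*I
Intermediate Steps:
sqrt(-255911 - 390683) = sqrt(-646594) = 13*I*sqrt(3826)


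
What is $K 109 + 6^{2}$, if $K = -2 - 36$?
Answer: $-4106$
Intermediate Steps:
$K = -38$ ($K = -2 - 36 = -38$)
$K 109 + 6^{2} = \left(-38\right) 109 + 6^{2} = -4142 + 36 = -4106$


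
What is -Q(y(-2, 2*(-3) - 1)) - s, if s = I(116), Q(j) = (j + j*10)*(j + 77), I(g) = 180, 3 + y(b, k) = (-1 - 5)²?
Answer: -40110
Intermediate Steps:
y(b, k) = 33 (y(b, k) = -3 + (-1 - 5)² = -3 + (-6)² = -3 + 36 = 33)
Q(j) = 11*j*(77 + j) (Q(j) = (j + 10*j)*(77 + j) = (11*j)*(77 + j) = 11*j*(77 + j))
s = 180
-Q(y(-2, 2*(-3) - 1)) - s = -11*33*(77 + 33) - 1*180 = -11*33*110 - 180 = -1*39930 - 180 = -39930 - 180 = -40110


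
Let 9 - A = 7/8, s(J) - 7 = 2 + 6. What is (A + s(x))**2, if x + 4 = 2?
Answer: 34225/64 ≈ 534.77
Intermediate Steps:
x = -2 (x = -4 + 2 = -2)
s(J) = 15 (s(J) = 7 + (2 + 6) = 7 + 8 = 15)
A = 65/8 (A = 9 - 7/8 = 65/8 ≈ 8.1250)
(A + s(x))**2 = (65/8 + 15)**2 = (185/8)**2 = 34225/64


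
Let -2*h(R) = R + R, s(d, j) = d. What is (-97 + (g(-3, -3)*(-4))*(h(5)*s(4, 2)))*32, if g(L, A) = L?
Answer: -10784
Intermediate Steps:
h(R) = -R (h(R) = -(R + R)/2 = -R)
(-97 + (g(-3, -3)*(-4))*(h(5)*s(4, 2)))*32 = (-97 + (-3*(-4))*(-1*5*4))*32 = (-97 + 12*(-5*4))*32 = (-97 + 12*(-20))*32 = (-97 - 240)*32 = -337*32 = -10784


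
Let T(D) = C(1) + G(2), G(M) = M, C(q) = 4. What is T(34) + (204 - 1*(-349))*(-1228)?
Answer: -679078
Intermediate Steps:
T(D) = 6 (T(D) = 4 + 2 = 6)
T(34) + (204 - 1*(-349))*(-1228) = 6 + (204 - 1*(-349))*(-1228) = 6 + (204 + 349)*(-1228) = 6 + 553*(-1228) = 6 - 679084 = -679078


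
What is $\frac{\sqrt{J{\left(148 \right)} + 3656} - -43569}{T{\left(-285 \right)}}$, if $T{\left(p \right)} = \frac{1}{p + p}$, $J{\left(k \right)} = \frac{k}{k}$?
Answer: $-24834330 - 570 \sqrt{3657} \approx -2.4869 \cdot 10^{7}$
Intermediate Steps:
$J{\left(k \right)} = 1$
$T{\left(p \right)} = \frac{1}{2 p}$
$\frac{\sqrt{J{\left(148 \right)} + 3656} - -43569}{T{\left(-285 \right)}} = \frac{\sqrt{1 + 3656} - -43569}{\frac{1}{2} \frac{1}{-285}} = \frac{\sqrt{3657} + 43569}{\frac{1}{2} \left(- \frac{1}{285}\right)} = \frac{43569 + \sqrt{3657}}{- \frac{1}{570}} = \left(43569 + \sqrt{3657}\right) \left(-570\right) = -24834330 - 570 \sqrt{3657}$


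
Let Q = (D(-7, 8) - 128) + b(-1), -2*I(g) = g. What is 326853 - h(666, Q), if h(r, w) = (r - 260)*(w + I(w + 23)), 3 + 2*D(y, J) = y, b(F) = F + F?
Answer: 358927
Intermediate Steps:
I(g) = -g/2
b(F) = 2*F
D(y, J) = -3/2 + y/2
Q = -135 (Q = ((-3/2 + (½)*(-7)) - 128) + 2*(-1) = ((-3/2 - 7/2) - 128) - 2 = (-5 - 128) - 2 = -133 - 2 = -135)
h(r, w) = (-260 + r)*(-23/2 + w/2) (h(r, w) = (r - 260)*(w - (w + 23)/2) = (-260 + r)*(w - (23 + w)/2) = (-260 + r)*(w + (-23/2 - w/2)) = (-260 + r)*(-23/2 + w/2))
326853 - h(666, Q) = 326853 - (2990 - 130*(-135) - 23/2*666 + (½)*666*(-135)) = 326853 - (2990 + 17550 - 7659 - 44955) = 326853 - 1*(-32074) = 326853 + 32074 = 358927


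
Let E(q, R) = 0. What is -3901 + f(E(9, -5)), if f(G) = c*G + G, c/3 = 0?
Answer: -3901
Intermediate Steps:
c = 0 (c = 3*0 = 0)
f(G) = G (f(G) = 0*G + G = 0 + G = G)
-3901 + f(E(9, -5)) = -3901 + 0 = -3901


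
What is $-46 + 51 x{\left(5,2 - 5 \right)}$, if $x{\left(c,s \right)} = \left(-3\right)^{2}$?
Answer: $413$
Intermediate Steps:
$x{\left(c,s \right)} = 9$
$-46 + 51 x{\left(5,2 - 5 \right)} = -46 + 51 \cdot 9 = -46 + 459 = 413$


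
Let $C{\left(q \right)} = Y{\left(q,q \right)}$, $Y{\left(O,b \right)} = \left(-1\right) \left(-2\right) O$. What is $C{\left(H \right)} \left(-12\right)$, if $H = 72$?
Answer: $-1728$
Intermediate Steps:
$Y{\left(O,b \right)} = 2 O$
$C{\left(q \right)} = 2 q$
$C{\left(H \right)} \left(-12\right) = 2 \cdot 72 \left(-12\right) = 144 \left(-12\right) = -1728$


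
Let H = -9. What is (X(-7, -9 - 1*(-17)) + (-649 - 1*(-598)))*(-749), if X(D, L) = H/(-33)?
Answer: 417942/11 ≈ 37995.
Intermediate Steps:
X(D, L) = 3/11 (X(D, L) = -9/(-33) = -9*(-1/33) = 3/11)
(X(-7, -9 - 1*(-17)) + (-649 - 1*(-598)))*(-749) = (3/11 + (-649 - 1*(-598)))*(-749) = (3/11 + (-649 + 598))*(-749) = (3/11 - 51)*(-749) = -558/11*(-749) = 417942/11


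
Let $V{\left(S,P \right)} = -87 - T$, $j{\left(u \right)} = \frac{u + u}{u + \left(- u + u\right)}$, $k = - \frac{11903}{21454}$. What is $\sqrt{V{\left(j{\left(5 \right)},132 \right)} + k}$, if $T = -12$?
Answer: $\frac{i \sqrt{34775925662}}{21454} \approx 8.6922 i$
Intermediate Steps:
$k = - \frac{11903}{21454}$ ($k = \left(-11903\right) \frac{1}{21454} = - \frac{11903}{21454} \approx -0.55482$)
$j{\left(u \right)} = 2$ ($j{\left(u \right)} = \frac{2 u}{u + 0} = \frac{2 u}{u} = 2$)
$V{\left(S,P \right)} = -75$ ($V{\left(S,P \right)} = -87 - -12 = -87 + 12 = -75$)
$\sqrt{V{\left(j{\left(5 \right)},132 \right)} + k} = \sqrt{-75 - \frac{11903}{21454}} = \sqrt{- \frac{1620953}{21454}} = \frac{i \sqrt{34775925662}}{21454}$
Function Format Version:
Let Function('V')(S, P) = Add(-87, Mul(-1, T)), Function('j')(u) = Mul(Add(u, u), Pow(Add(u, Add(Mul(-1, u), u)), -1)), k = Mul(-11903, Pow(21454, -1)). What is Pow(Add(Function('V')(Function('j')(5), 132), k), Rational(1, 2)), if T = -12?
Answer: Mul(Rational(1, 21454), I, Pow(34775925662, Rational(1, 2))) ≈ Mul(8.6922, I)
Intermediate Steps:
k = Rational(-11903, 21454) (k = Mul(-11903, Rational(1, 21454)) = Rational(-11903, 21454) ≈ -0.55482)
Function('j')(u) = 2 (Function('j')(u) = Mul(Mul(2, u), Pow(Add(u, 0), -1)) = Mul(Mul(2, u), Pow(u, -1)) = 2)
Function('V')(S, P) = -75 (Function('V')(S, P) = Add(-87, Mul(-1, -12)) = Add(-87, 12) = -75)
Pow(Add(Function('V')(Function('j')(5), 132), k), Rational(1, 2)) = Pow(Add(-75, Rational(-11903, 21454)), Rational(1, 2)) = Pow(Rational(-1620953, 21454), Rational(1, 2)) = Mul(Rational(1, 21454), I, Pow(34775925662, Rational(1, 2)))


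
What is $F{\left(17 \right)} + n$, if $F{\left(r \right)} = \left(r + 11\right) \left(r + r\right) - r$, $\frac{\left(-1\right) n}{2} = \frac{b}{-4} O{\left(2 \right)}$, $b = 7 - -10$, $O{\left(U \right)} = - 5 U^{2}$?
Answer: $765$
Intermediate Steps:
$b = 17$ ($b = 7 + 10 = 17$)
$n = -170$ ($n = - 2 \frac{17}{-4} \left(- 5 \cdot 2^{2}\right) = - 2 \cdot 17 \left(- \frac{1}{4}\right) \left(\left(-5\right) 4\right) = - 2 \left(\left(- \frac{17}{4}\right) \left(-20\right)\right) = \left(-2\right) 85 = -170$)
$F{\left(r \right)} = - r + 2 r \left(11 + r\right)$ ($F{\left(r \right)} = \left(11 + r\right) 2 r - r = 2 r \left(11 + r\right) - r = - r + 2 r \left(11 + r\right)$)
$F{\left(17 \right)} + n = 17 \left(21 + 2 \cdot 17\right) - 170 = 17 \left(21 + 34\right) - 170 = 17 \cdot 55 - 170 = 935 - 170 = 765$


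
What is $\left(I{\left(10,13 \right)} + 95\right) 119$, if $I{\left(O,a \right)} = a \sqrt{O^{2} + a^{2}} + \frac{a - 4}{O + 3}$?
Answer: $\frac{148036}{13} + 1547 \sqrt{269} \approx 36760.0$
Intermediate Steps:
$I{\left(O,a \right)} = a \sqrt{O^{2} + a^{2}} + \frac{-4 + a}{3 + O}$
$\left(I{\left(10,13 \right)} + 95\right) 119 = \left(\frac{-4 + 13 + 3 \cdot 13 \sqrt{10^{2} + 13^{2}} + 10 \cdot 13 \sqrt{10^{2} + 13^{2}}}{3 + 10} + 95\right) 119 = \left(\frac{-4 + 13 + 3 \cdot 13 \sqrt{100 + 169} + 10 \cdot 13 \sqrt{100 + 169}}{13} + 95\right) 119 = \left(\frac{-4 + 13 + 3 \cdot 13 \sqrt{269} + 10 \cdot 13 \sqrt{269}}{13} + 95\right) 119 = \left(\frac{-4 + 13 + 39 \sqrt{269} + 130 \sqrt{269}}{13} + 95\right) 119 = \left(\frac{9 + 169 \sqrt{269}}{13} + 95\right) 119 = \left(\left(\frac{9}{13} + 13 \sqrt{269}\right) + 95\right) 119 = \left(\frac{1244}{13} + 13 \sqrt{269}\right) 119 = \frac{148036}{13} + 1547 \sqrt{269}$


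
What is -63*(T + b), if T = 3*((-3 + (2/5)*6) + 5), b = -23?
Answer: 3087/5 ≈ 617.40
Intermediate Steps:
T = 66/5 (T = 3*((-3 + (2*(1/5))*6) + 5) = 3*((-3 + (2/5)*6) + 5) = 3*((-3 + 12/5) + 5) = 3*(-3/5 + 5) = 3*(22/5) = 66/5 ≈ 13.200)
-63*(T + b) = -63*(66/5 - 23) = -63*(-49/5) = 3087/5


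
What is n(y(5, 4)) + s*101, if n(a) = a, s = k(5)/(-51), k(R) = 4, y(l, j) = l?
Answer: -149/51 ≈ -2.9216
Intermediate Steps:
s = -4/51 (s = 4/(-51) = 4*(-1/51) = -4/51 ≈ -0.078431)
n(y(5, 4)) + s*101 = 5 - 4/51*101 = 5 - 404/51 = -149/51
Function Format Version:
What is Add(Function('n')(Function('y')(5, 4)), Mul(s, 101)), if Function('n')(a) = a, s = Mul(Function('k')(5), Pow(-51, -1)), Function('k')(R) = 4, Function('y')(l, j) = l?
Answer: Rational(-149, 51) ≈ -2.9216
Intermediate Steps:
s = Rational(-4, 51) (s = Mul(4, Pow(-51, -1)) = Mul(4, Rational(-1, 51)) = Rational(-4, 51) ≈ -0.078431)
Add(Function('n')(Function('y')(5, 4)), Mul(s, 101)) = Add(5, Mul(Rational(-4, 51), 101)) = Add(5, Rational(-404, 51)) = Rational(-149, 51)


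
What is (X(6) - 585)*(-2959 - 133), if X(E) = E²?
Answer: 1697508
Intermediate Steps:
(X(6) - 585)*(-2959 - 133) = (6² - 585)*(-2959 - 133) = (36 - 585)*(-3092) = -549*(-3092) = 1697508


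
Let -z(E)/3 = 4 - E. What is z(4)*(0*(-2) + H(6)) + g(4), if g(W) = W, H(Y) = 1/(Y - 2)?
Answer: 4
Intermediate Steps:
H(Y) = 1/(-2 + Y)
z(E) = -12 + 3*E (z(E) = -3*(4 - E) = -12 + 3*E)
z(4)*(0*(-2) + H(6)) + g(4) = (-12 + 3*4)*(0*(-2) + 1/(-2 + 6)) + 4 = (-12 + 12)*(0 + 1/4) + 4 = 0*(0 + ¼) + 4 = 0*(¼) + 4 = 0 + 4 = 4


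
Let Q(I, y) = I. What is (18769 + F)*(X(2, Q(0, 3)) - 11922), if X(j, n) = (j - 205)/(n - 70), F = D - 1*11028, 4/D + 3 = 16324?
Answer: -3011738808043/32642 ≈ -9.2266e+7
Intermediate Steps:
D = 4/16321 (D = 4/(-3 + 16324) = 4/16321 ≈ 0.00024508)
F = -179987984/16321 (F = 4/16321 - 1*11028 = 4/16321 - 11028 = -179987984/16321 ≈ -11028.)
X(j, n) = (-205 + j)/(-70 + n)
(18769 + F)*(X(2, Q(0, 3)) - 11922) = (18769 - 179987984/16321)*((-205 + 2)/(-70 + 0) - 11922) = 126340865*(-203/(-70) - 11922)/16321 = 126340865*(-1/70*(-203) - 11922)/16321 = 126340865*(29/10 - 11922)/16321 = (126340865/16321)*(-119191/10) = -3011738808043/32642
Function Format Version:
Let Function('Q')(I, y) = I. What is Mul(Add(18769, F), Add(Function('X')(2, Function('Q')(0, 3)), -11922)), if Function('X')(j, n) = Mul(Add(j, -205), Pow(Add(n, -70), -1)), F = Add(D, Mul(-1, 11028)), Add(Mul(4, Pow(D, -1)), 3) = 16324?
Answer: Rational(-3011738808043, 32642) ≈ -9.2266e+7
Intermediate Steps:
D = Rational(4, 16321) (D = Mul(4, Pow(Add(-3, 16324), -1)) = Mul(4, Pow(16321, -1)) = Mul(4, Rational(1, 16321)) = Rational(4, 16321) ≈ 0.00024508)
F = Rational(-179987984, 16321) (F = Add(Rational(4, 16321), Mul(-1, 11028)) = Add(Rational(4, 16321), -11028) = Rational(-179987984, 16321) ≈ -11028.)
Function('X')(j, n) = Mul(Pow(Add(-70, n), -1), Add(-205, j)) (Function('X')(j, n) = Mul(Add(-205, j), Pow(Add(-70, n), -1)) = Mul(Pow(Add(-70, n), -1), Add(-205, j)))
Mul(Add(18769, F), Add(Function('X')(2, Function('Q')(0, 3)), -11922)) = Mul(Add(18769, Rational(-179987984, 16321)), Add(Mul(Pow(Add(-70, 0), -1), Add(-205, 2)), -11922)) = Mul(Rational(126340865, 16321), Add(Mul(Pow(-70, -1), -203), -11922)) = Mul(Rational(126340865, 16321), Add(Mul(Rational(-1, 70), -203), -11922)) = Mul(Rational(126340865, 16321), Add(Rational(29, 10), -11922)) = Mul(Rational(126340865, 16321), Rational(-119191, 10)) = Rational(-3011738808043, 32642)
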